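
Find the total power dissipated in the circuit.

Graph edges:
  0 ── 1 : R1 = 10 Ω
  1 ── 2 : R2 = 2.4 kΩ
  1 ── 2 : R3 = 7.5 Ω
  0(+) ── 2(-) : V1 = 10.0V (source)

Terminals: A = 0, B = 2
Nodal analysis, taking node 2 as the 0 V reference.
Source V1 fixes V_0 = 10 V.
KCL at each unknown node (sum of currents leaving = 0; resistances in Ω):
  Node 1: (V_1 - 10)/10 + (V_1 - 0)/2400 + (V_1 - 0)/7.5 = 0
Collecting terms: 0.2338 × V_1 = 1  =>  V_1 = 4.278 V
Power in each resistor, P = (ΔV)²/R:
  P_R1 = (10 - 4.278)²/10 = 3.274 W
  P_R2 = (4.278 - 0)²/2400 = 0.007626 W
  P_R3 = (4.278 - 0)²/7.5 = 2.44 W
P_total = P_R1 + P_R2 + P_R3 = 5.722 W

Final answer: 5.722 W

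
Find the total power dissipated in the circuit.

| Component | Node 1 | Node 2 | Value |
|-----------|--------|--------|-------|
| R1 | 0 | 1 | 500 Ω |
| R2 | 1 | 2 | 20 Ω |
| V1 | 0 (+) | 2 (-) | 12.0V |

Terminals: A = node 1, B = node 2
Nodal analysis, taking node 2 as the 0 V reference.
Source V1 fixes V_0 = 12 V.
KCL at each unknown node (sum of currents leaving = 0; resistances in Ω):
  Node 1: (V_1 - 12)/500 + (V_1 - 0)/20 = 0
Collecting terms: 0.052 × V_1 = 0.024  =>  V_1 = 0.4615 V
Power in each resistor, P = (ΔV)²/R:
  P_R1 = (12 - 0.4615)²/500 = 0.2663 W
  P_R2 = (0.4615 - 0)²/20 = 0.01065 W
P_total = P_R1 + P_R2 = 0.2769 W

Final answer: 0.2769 W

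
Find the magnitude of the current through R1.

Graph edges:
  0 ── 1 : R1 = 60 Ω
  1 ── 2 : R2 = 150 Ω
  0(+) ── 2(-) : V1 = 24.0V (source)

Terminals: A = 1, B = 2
Nodal analysis, taking node 2 as the 0 V reference.
Source V1 fixes V_0 = 24 V.
KCL at each unknown node (sum of currents leaving = 0; resistances in Ω):
  Node 1: (V_1 - 24)/60 + (V_1 - 0)/150 = 0
Collecting terms: 0.02333 × V_1 = 0.4  =>  V_1 = 17.14 V
I_R1 = (V_0 - V_1)/R1 = (24 - 17.14)/60 = 0.1143 A
|I_R1| = 0.1143 A

Final answer: |I_R1| = 0.1143 A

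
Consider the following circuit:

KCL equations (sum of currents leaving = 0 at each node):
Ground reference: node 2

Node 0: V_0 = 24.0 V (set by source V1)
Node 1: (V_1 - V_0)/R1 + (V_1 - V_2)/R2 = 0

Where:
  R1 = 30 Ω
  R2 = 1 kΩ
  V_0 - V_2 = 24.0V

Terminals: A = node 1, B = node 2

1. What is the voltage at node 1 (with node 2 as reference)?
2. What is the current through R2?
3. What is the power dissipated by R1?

Nodal analysis, taking node 2 as the 0 V reference.
Source V1 fixes V_0 = 24 V.
KCL at each unknown node (sum of currents leaving = 0; resistances in Ω):
  Node 1: (V_1 - 24)/30 + (V_1 - 0)/1000 = 0
Collecting terms: 0.03433 × V_1 = 0.8  =>  V_1 = 23.3 V
Part 1:
  Read off the nodal solution: V_1 = 23.3 V
Part 2:
  I_R2 = (V_1 - V_2)/R2 = (23.3 - 0)/1000 = 0.0233 A
  Magnitude: I_R2 = 0.0233 A
Part 3:
  I_R1 = (V_0 - V_1)/R1 = (24 - 23.3)/30 = 0.0233 A
  P_R1 = I_R1² × R1 = (0.0233)² × 30 = 0.01629 W

Final answers:
1. V_1 = 23.3 V
2. I_R2 = 0.0233 A
3. P_R1 = 0.01629 W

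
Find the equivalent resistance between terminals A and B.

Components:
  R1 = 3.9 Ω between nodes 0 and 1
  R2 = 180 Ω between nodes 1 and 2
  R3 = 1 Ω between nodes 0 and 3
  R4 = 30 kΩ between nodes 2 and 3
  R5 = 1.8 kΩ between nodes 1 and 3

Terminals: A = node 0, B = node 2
The network is not a plain series/parallel combination. Inject a 1 A test current into terminal A (node 0) and return it from terminal B (node 2); then R_eq = V_A / (1 A).
Nodal analysis, taking node 2 as the 0 V reference.
Current source I_test pushes 1 A into node 0 and draws it out of node 2.
KCL at each unknown node (sum of currents leaving = 0; resistances in Ω):
  Node 0: (V_0 - V_1)/3.9 + (V_0 - V_3)/1 - 1 = 0
  Node 1: (V_1 - V_0)/3.9 + (V_1 - 0)/180 + (V_1 - V_3)/1800 = 0
  Node 3: (V_3 - V_0)/1 + (V_3 - V_1)/1800 + (V_3 - 0)/30000 = 0
Collecting terms (coefficients in siemens):
  1.256·V_0 - 0.2564·V_1 - 1·V_3 = 1
  0.2625·V_1 - 0.2564·V_0 - 0.0005556·V_3 = 0
  1.001·V_3 - 1·V_0 - 0.0005556·V_1 = 0
Solving these 3 simultaneous equations (Gaussian elimination) gives:
  V_0 = 182.8 V, V_1 = 178.9 V, V_3 = 182.8 V
R_eq = V_0 / 1 A = 182.8 Ω

Final answer: 182.8 Ω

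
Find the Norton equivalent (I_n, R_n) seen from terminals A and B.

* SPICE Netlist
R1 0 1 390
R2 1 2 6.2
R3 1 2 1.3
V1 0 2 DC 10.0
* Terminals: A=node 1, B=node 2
Find the Thévenin equivalent first; then I_n = V_th/R_th and R_n = R_th.
Step 1 — V_th is the open-circuit voltage V_A - V_B (nothing connected across the terminals).
Nodal analysis, taking node 2 as the 0 V reference.
Source V1 fixes V_0 = 10 V.
KCL at each unknown node (sum of currents leaving = 0; resistances in Ω):
  Node 1: (V_1 - 10)/390 + (V_1 - 0)/6.2 + (V_1 - 0)/1.3 = 0
Collecting terms: 0.9331 × V_1 = 0.02564  =>  V_1 = 0.02748 V
V_th = V_1 - V_2 = 0.02748 - 0 = 0.02748 V
Step 2 — R_th: zero the source — replace V1 by a short circuit (node 2 merges into node 0) — and find the resistance seen between A (node 1) and B (node 0).
Reduce the network between node 1 (A) and node 0 (B) by series/parallel combination:
  Rp1 = R1 ‖ R2 ‖ R3 (parallel, all between nodes 0 and 1) = 1/(1/390 + 1/6.2 + 1/1.3) = 1.072 Ω
R_th = 1.072 Ω
I_n = V_th/R_th = 0.02748/1.072 = 0.02564 A, and R_n = R_th = 1.072 Ω

Final answer: I_n = 0.02564 A, R_n = 1.072 Ω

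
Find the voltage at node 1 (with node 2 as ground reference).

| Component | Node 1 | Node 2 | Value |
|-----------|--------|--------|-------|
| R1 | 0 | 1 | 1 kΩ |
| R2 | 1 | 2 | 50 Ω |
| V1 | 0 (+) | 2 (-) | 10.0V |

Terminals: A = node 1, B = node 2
Nodal analysis, taking node 2 as the 0 V reference.
Source V1 fixes V_0 = 10 V.
KCL at each unknown node (sum of currents leaving = 0; resistances in Ω):
  Node 1: (V_1 - 10)/1000 + (V_1 - 0)/50 = 0
Collecting terms: 0.021 × V_1 = 0.01  =>  V_1 = 0.4762 V
The requested potential is V_1 = 0.4762 V.

Final answer: V_1 = 0.4762 V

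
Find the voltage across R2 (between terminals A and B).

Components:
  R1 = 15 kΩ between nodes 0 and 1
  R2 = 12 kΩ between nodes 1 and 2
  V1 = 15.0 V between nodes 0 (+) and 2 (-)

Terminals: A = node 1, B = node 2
R1 and R2 are in series across V1 (node 0 → node 1 → node 2), and the output A–B is taken across R2, so this is a voltage divider.
Series current: I = V1/(R1 + R2) = 15/(15000 + 12000) = 15/27000 = 0.0005556 A
V_R2 = I × R2 = V1 × R2/(R1 + R2) = 15 × 12000/27000 = 6.667 V

Final answer: 6.667 V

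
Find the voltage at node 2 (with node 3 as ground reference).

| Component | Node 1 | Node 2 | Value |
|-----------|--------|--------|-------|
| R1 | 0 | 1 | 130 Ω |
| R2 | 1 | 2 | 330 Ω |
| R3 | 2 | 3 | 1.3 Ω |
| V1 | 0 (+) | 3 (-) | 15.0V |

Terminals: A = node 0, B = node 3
Nodal analysis, taking node 3 as the 0 V reference.
Source V1 fixes V_0 = 15 V.
KCL at each unknown node (sum of currents leaving = 0; resistances in Ω):
  Node 1: (V_1 - 15)/130 + (V_1 - V_2)/330 = 0
  Node 2: (V_2 - V_1)/330 + (V_2 - 0)/1.3 = 0
Collecting terms (coefficients in siemens):
  0.01072·V_1 - 0.00303·V_2 = 0.1154
  0.7723·V_2 - 0.00303·V_1 = 0
Determinant D = (0.01072)(0.7723) - (-0.00303)(-0.00303) = 0.008271
V_1 = [(0.1154)(0.7723) - (-0.00303)(0)]/D = 10.77 V
V_2 = [(0.01072)(0) - (0.1154)(-0.00303)]/D = 0.04227 V
The requested potential is V_2 = 0.04227 V.

Final answer: V_2 = 0.04227 V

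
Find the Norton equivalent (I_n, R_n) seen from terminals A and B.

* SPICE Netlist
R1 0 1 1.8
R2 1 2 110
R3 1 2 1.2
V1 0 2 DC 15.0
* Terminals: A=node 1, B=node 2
Find the Thévenin equivalent first; then I_n = V_th/R_th and R_n = R_th.
Step 1 — V_th is the open-circuit voltage V_A - V_B (nothing connected across the terminals).
Nodal analysis, taking node 2 as the 0 V reference.
Source V1 fixes V_0 = 15 V.
KCL at each unknown node (sum of currents leaving = 0; resistances in Ω):
  Node 1: (V_1 - 15)/1.8 + (V_1 - 0)/110 + (V_1 - 0)/1.2 = 0
Collecting terms: 1.398 × V_1 = 8.333  =>  V_1 = 5.961 V
V_th = V_1 - V_2 = 5.961 - 0 = 5.961 V
Step 2 — R_th: zero the source — replace V1 by a short circuit (node 2 merges into node 0) — and find the resistance seen between A (node 1) and B (node 0).
Reduce the network between node 1 (A) and node 0 (B) by series/parallel combination:
  Rp1 = R1 ‖ R2 ‖ R3 (parallel, all between nodes 0 and 1) = 1/(1/1.8 + 1/110 + 1/1.2) = 0.7153 Ω
R_th = 0.7153 Ω
I_n = V_th/R_th = 5.961/0.7153 = 8.333 A, and R_n = R_th = 0.7153 Ω

Final answer: I_n = 8.333 A, R_n = 0.7153 Ω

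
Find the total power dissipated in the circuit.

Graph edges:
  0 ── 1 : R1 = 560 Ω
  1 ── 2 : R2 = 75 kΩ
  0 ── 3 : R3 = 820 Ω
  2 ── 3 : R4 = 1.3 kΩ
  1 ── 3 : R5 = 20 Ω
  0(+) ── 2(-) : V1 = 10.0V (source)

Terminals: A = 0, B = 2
Nodal analysis, taking node 2 as the 0 V reference.
Source V1 fixes V_0 = 10 V.
KCL at each unknown node (sum of currents leaving = 0; resistances in Ω):
  Node 1: (V_1 - 10)/560 + (V_1 - 0)/75000 + (V_1 - V_3)/20 = 0
  Node 3: (V_3 - 10)/820 + (V_3 - 0)/1300 + (V_3 - V_1)/20 = 0
Collecting terms (coefficients in siemens):
  0.0518·V_1 - 0.05·V_3 = 0.01786
  0.05199·V_3 - 0.05·V_1 = 0.0122
Determinant D = (0.0518)(0.05199) - (-0.05)(-0.05) = 0.000193
V_1 = [(0.01786)(0.05199) - (-0.05)(0.0122)]/D = 7.971 V
V_3 = [(0.0518)(0.0122) - (0.01786)(-0.05)]/D = 7.901 V
Power in each resistor, P = (ΔV)²/R:
  P_R1 = (10 - 7.971)²/560 = 0.007352 W
  P_R2 = (7.971 - 0)²/75000 = 0.0008471 W
  P_R3 = (10 - 7.901)²/820 = 0.005375 W
  P_R4 = (0 - 7.901)²/1300 = 0.04801 W
  P_R5 = (7.971 - 7.901)²/20 = 0.0002474 W
P_total = P_R1 + P_R2 + P_R3 + P_R4 + P_R5 = 0.06184 W

Final answer: 0.06184 W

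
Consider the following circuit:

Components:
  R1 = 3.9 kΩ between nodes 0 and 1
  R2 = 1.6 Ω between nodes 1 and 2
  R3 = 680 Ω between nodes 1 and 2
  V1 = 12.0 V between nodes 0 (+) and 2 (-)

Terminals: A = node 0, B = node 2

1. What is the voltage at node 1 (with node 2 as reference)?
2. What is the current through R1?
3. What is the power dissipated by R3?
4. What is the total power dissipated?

Nodal analysis, taking node 2 as the 0 V reference.
Source V1 fixes V_0 = 12 V.
KCL at each unknown node (sum of currents leaving = 0; resistances in Ω):
  Node 1: (V_1 - 12)/3900 + (V_1 - 0)/1.6 + (V_1 - 0)/680 = 0
Collecting terms: 0.6267 × V_1 = 0.003077  =>  V_1 = 0.00491 V
Part 1:
  Read off the nodal solution: V_1 = 0.00491 V
Part 2:
  I_R1 = (V_0 - V_1)/R1 = (12 - 0.00491)/3900 = 0.003076 A
  Magnitude: I_R1 = 0.003076 A
Part 3:
  I_R3 = (V_1 - V_2)/R3 = (0.00491 - 0)/680 = 0.00000722 A
  P_R3 = I_R3² × R3 = (0.00000722)² × 680 = 0.00000003545 W
Part 4:
  Power in each resistor, P = (ΔV)²/R:
    P_R1 = (12 - 0.00491)²/3900 = 0.03689 W
    P_R2 = (0.00491 - 0)²/1.6 = 0.00001506 W
    P_R3 = (0.00491 - 0)²/680 = 0.00000003545 W
  P_total = P_R1 + P_R2 + P_R3 = 0.03691 W

Final answers:
1. V_1 = 0.00491 V
2. I_R1 = 0.003076 A
3. P_R3 = 3.545e-08 W
4. P_total = 0.03691 W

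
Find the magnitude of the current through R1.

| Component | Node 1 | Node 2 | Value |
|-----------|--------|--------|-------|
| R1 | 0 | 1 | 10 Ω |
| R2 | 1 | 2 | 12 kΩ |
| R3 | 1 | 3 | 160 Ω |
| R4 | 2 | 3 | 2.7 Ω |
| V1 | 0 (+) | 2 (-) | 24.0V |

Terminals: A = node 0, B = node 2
Nodal analysis, taking node 2 as the 0 V reference.
Source V1 fixes V_0 = 24 V.
KCL at each unknown node (sum of currents leaving = 0; resistances in Ω):
  Node 1: (V_1 - 24)/10 + (V_1 - 0)/12000 + (V_1 - V_3)/160 = 0
  Node 3: (V_3 - V_1)/160 + (V_3 - 0)/2.7 = 0
Collecting terms (coefficients in siemens):
  0.1063·V_1 - 0.00625·V_3 = 2.4
  0.3766·V_3 - 0.00625·V_1 = 0
Determinant D = (0.1063)(0.3766) - (-0.00625)(-0.00625) = 0.04001
V_1 = [(2.4)(0.3766) - (-0.00625)(0)]/D = 22.59 V
V_3 = [(0.1063)(0) - (2.4)(-0.00625)]/D = 0.3749 V
I_R1 = (V_0 - V_1)/R1 = (24 - 22.59)/10 = 0.1407 A
|I_R1| = 0.1407 A

Final answer: |I_R1| = 0.1407 A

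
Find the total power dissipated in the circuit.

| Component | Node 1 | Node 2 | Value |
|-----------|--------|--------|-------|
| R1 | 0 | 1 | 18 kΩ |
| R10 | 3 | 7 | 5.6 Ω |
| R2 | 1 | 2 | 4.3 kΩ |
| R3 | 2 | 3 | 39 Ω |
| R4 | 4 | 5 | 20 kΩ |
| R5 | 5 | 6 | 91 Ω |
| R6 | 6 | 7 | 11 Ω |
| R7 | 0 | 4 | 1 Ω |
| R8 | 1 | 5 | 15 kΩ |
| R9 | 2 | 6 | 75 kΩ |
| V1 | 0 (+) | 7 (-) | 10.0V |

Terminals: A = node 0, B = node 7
Nodal analysis, taking node 7 as the 0 V reference.
Source V1 fixes V_0 = 10 V.
KCL at each unknown node (sum of currents leaving = 0; resistances in Ω):
  Node 1: (V_1 - 10)/18000 + (V_1 - V_2)/4300 + (V_1 - V_5)/15000 = 0
  Node 2: (V_2 - V_1)/4300 + (V_2 - V_3)/39 + (V_2 - V_6)/75000 = 0
  Node 3: (V_3 - V_2)/39 + (V_3 - 0)/5.6 = 0
  Node 4: (V_4 - V_5)/20000 + (V_4 - 10)/1 = 0
  Node 5: (V_5 - V_4)/20000 + (V_5 - V_6)/91 + (V_5 - V_1)/15000 = 0
  Node 6: (V_6 - V_5)/91 + (V_6 - 0)/11 + (V_6 - V_2)/75000 = 0
Collecting terms (coefficients in siemens):
  0.0003548·V_1 - 0.0002326·V_2 - 0.00006667·V_5 = 0.0005556
  0.02589·V_2 - 0.0002326·V_1 - 0.02564·V_3 - 0.00001333·V_6 = 0
  0.2042·V_3 - 0.02564·V_2 = 0
  1·V_4 - 0.00005·V_5 = 10
  0.01111·V_5 - 0.00006667·V_1 - 0.00005·V_4 - 0.01099·V_6 = 0
  0.1019·V_6 - 0.00001333·V_2 - 0.01099·V_5 = 0
Solving these 6 simultaneous equations (Gaussian elimination) gives:
  V_1 = 1.588 V, V_2 = 0.0163 V, V_3 = 0.002046 V, V_4 = 10 V
  V_5 = 0.06107 V, V_6 = 0.006587 V
Power in each resistor, P = (ΔV)²/R:
  P_R1 = (10 - 1.588)²/18000 = 0.003931 W
  P_R2 = (1.588 - 0.0163)²/4300 = 0.0005745 W
  P_R3 = (0.0163 - 0.002046)²/39 = 0.000005207 W
  P_R4 = (10 - 0.06107)²/20000 = 0.004939 W
  P_R5 = (0.06107 - 0.006587)²/91 = 0.00003262 W
  P_R6 = (0.006587 - 0)²/11 = 0.000003945 W
  P_R7 = (10 - 10)²/1 = 0.0000002469 W
  P_R8 = (1.588 - 0.06107)²/15000 = 0.0001554 W
  P_R9 = (0.0163 - 0.006587)²/75000 = 0.000000001257 W
  P_R10 = (0.002046 - 0)²/5.6 = 0.0000007477 W
P_total = P_R1 + P_R2 + P_R3 + P_R4 + P_R5 + P_R6 + P_R7 + P_R8 + P_R9 + P_R10 = 0.009643 W

Final answer: 0.009643 W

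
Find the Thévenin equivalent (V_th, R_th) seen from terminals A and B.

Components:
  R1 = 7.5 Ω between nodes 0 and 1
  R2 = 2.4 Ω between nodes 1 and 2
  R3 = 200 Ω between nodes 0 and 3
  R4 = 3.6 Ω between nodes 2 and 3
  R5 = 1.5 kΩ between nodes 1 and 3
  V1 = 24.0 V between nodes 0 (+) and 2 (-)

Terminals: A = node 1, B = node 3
Step 1 — V_th is the open-circuit voltage V_A - V_B (nothing connected across the terminals).
Nodal analysis, taking node 2 as the 0 V reference.
Source V1 fixes V_0 = 24 V.
KCL at each unknown node (sum of currents leaving = 0; resistances in Ω):
  Node 1: (V_1 - 24)/7.5 + (V_1 - 0)/2.4 + (V_1 - V_3)/1500 = 0
  Node 3: (V_3 - 24)/200 + (V_3 - 0)/3.6 + (V_3 - V_1)/1500 = 0
Collecting terms (coefficients in siemens):
  0.5507·V_1 - 0.0006667·V_3 = 3.2
  0.2834·V_3 - 0.0006667·V_1 = 0.12
Determinant D = (0.5507)(0.2834) - (-0.0006667)(-0.0006667) = 0.1561
V_1 = [(3.2)(0.2834) - (-0.0006667)(0.12)]/D = 5.812 V
V_3 = [(0.5507)(0.12) - (3.2)(-0.0006667)]/D = 0.437 V
V_th = V_1 - V_3 = 5.812 - 0.437 = 5.375 V
Step 2 — R_th: zero the source — replace V1 by a short circuit (node 2 merges into node 0) — and find the resistance seen between A (node 1) and B (node 3).
Reduce the network between node 1 (A) and node 3 (B) by series/parallel combination:
  Rp1 = R1 ‖ R2 (parallel, both between nodes 0 and 1) = 1/(1/7.5 + 1/2.4) = 1.818 Ω
  Rp2 = R3 ‖ R4 (parallel, both between nodes 0 and 3) = 1/(1/200 + 1/3.6) = 3.536 Ω
  Rs1 = Rp1 + Rp2 (series, joined only at node 0) = 1.818 + 3.536 = 5.355 Ω
  Rp3 = R5 ‖ Rs1 (parallel, both between nodes 1 and 3) = 1/(1/1500 + 1/5.355) = 5.335 Ω
R_th = 5.335 Ω

Final answer: V_th = 5.375 V, R_th = 5.335 Ω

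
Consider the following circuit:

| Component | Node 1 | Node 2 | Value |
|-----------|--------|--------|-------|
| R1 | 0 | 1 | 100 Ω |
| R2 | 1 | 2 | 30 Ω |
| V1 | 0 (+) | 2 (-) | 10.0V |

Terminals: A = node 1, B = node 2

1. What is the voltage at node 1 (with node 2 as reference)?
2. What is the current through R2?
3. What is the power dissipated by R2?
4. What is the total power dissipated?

Nodal analysis, taking node 2 as the 0 V reference.
Source V1 fixes V_0 = 10 V.
KCL at each unknown node (sum of currents leaving = 0; resistances in Ω):
  Node 1: (V_1 - 10)/100 + (V_1 - 0)/30 = 0
Collecting terms: 0.04333 × V_1 = 0.1  =>  V_1 = 2.308 V
Part 1:
  Read off the nodal solution: V_1 = 2.308 V
Part 2:
  I_R2 = (V_1 - V_2)/R2 = (2.308 - 0)/30 = 0.07692 A
  Magnitude: I_R2 = 0.07692 A
Part 3:
  I_R2 = (V_1 - V_2)/R2 = (2.308 - 0)/30 = 0.07692 A
  P_R2 = I_R2² × R2 = (0.07692)² × 30 = 0.1775 W
Part 4:
  Power in each resistor, P = (ΔV)²/R:
    P_R1 = (10 - 2.308)²/100 = 0.5917 W
    P_R2 = (2.308 - 0)²/30 = 0.1775 W
  P_total = P_R1 + P_R2 = 0.7692 W

Final answers:
1. V_1 = 2.308 V
2. I_R2 = 0.07692 A
3. P_R2 = 0.1775 W
4. P_total = 0.7692 W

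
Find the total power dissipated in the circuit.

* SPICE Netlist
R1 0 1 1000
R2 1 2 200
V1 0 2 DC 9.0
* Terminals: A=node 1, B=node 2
Nodal analysis, taking node 2 as the 0 V reference.
Source V1 fixes V_0 = 9 V.
KCL at each unknown node (sum of currents leaving = 0; resistances in Ω):
  Node 1: (V_1 - 9)/1000 + (V_1 - 0)/200 = 0
Collecting terms: 0.006 × V_1 = 0.009  =>  V_1 = 1.5 V
Power in each resistor, P = (ΔV)²/R:
  P_R1 = (9 - 1.5)²/1000 = 0.05625 W
  P_R2 = (1.5 - 0)²/200 = 0.01125 W
P_total = P_R1 + P_R2 = 0.0675 W

Final answer: 0.0675 W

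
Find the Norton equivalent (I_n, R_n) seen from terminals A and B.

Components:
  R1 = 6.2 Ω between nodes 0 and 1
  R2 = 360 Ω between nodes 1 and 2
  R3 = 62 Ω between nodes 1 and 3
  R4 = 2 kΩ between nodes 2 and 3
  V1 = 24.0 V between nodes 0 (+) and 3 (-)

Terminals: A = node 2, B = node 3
Find the Thévenin equivalent first; then I_n = V_th/R_th and R_n = R_th.
Step 1 — V_th is the open-circuit voltage V_A - V_B (nothing connected across the terminals).
Nodal analysis, taking node 3 as the 0 V reference.
Source V1 fixes V_0 = 24 V.
KCL at each unknown node (sum of currents leaving = 0; resistances in Ω):
  Node 1: (V_1 - 24)/6.2 + (V_1 - V_2)/360 + (V_1 - 0)/62 = 0
  Node 2: (V_2 - V_1)/360 + (V_2 - 0)/2000 = 0
Collecting terms (coefficients in siemens):
  0.1802·V_1 - 0.002778·V_2 = 3.871
  0.003278·V_2 - 0.002778·V_1 = 0
Determinant D = (0.1802)(0.003278) - (-0.002778)(-0.002778) = 0.0005829
V_1 = [(3.871)(0.003278) - (-0.002778)(0)]/D = 21.77 V
V_2 = [(0.1802)(0) - (3.871)(-0.002778)]/D = 18.45 V
V_th = V_2 - V_3 = 18.45 - 0 = 18.45 V
Step 2 — R_th: zero the source — replace V1 by a short circuit (node 3 merges into node 0) — and find the resistance seen between A (node 2) and B (node 0).
Reduce the network between node 2 (A) and node 0 (B) by series/parallel combination:
  Rp1 = R1 ‖ R3 (parallel, both between nodes 0 and 1) = 1/(1/6.2 + 1/62) = 5.636 Ω
  Rs1 = R2 + Rp1 (series, joined only at node 1) = 360 + 5.636 = 365.6 Ω
  Rp2 = R4 ‖ Rs1 (parallel, both between nodes 0 and 2) = 1/(1/2000 + 1/365.6) = 309.1 Ω
R_th = 309.1 Ω
I_n = V_th/R_th = 18.45/309.1 = 0.05967 A, and R_n = R_th = 309.1 Ω

Final answer: I_n = 0.05967 A, R_n = 309.1 Ω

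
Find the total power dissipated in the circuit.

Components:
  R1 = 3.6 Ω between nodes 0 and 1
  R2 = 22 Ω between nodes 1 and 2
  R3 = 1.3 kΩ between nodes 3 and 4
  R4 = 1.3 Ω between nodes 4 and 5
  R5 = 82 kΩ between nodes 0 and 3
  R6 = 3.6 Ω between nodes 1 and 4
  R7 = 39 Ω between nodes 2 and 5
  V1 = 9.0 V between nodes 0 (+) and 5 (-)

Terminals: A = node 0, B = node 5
Nodal analysis, taking node 5 as the 0 V reference.
Source V1 fixes V_0 = 9 V.
KCL at each unknown node (sum of currents leaving = 0; resistances in Ω):
  Node 1: (V_1 - 9)/3.6 + (V_1 - V_2)/22 + (V_1 - V_4)/3.6 = 0
  Node 2: (V_2 - V_1)/22 + (V_2 - 0)/39 = 0
  Node 3: (V_3 - V_4)/1300 + (V_3 - 9)/82000 = 0
  Node 4: (V_4 - V_3)/1300 + (V_4 - 0)/1.3 + (V_4 - V_1)/3.6 = 0
Collecting terms (coefficients in siemens):
  0.601·V_1 - 0.04545·V_2 - 0.2778·V_4 = 2.5
  0.0711·V_2 - 0.04545·V_1 = 0
  0.0007814·V_3 - 0.0007692·V_4 = 0.0001098
  1.048·V_4 - 0.2778·V_1 - 0.0007692·V_3 = 0
Solving these 4 simultaneous equations (Gaussian elimination) gives:
  V_1 = 5.018 V, V_2 = 3.208 V, V_3 = 1.451 V, V_4 = 1.331 V
Power in each resistor, P = (ΔV)²/R:
  P_R1 = (9 - 5.018)²/3.6 = 4.405 W
  P_R2 = (5.018 - 3.208)²/22 = 0.1489 W
  P_R3 = (1.451 - 1.331)²/1300 = 0.00001102 W
  P_R4 = (1.331 - 0)²/1.3 = 1.363 W
  P_R5 = (9 - 1.451)²/82000 = 0.000695 W
  P_R6 = (5.018 - 1.331)²/3.6 = 3.775 W
  P_R7 = (3.208 - 0)²/39 = 0.2639 W
P_total = P_R1 + P_R2 + P_R3 + P_R4 + P_R5 + P_R6 + P_R7 = 9.957 W

Final answer: 9.957 W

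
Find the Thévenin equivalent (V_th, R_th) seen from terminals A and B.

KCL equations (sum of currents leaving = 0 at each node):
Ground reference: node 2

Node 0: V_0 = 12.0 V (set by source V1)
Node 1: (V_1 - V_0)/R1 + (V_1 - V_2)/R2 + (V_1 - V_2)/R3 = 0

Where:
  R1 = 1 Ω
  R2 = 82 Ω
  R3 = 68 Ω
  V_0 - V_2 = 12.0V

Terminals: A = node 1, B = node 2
Step 1 — V_th is the open-circuit voltage V_A - V_B (nothing connected across the terminals).
Nodal analysis, taking node 2 as the 0 V reference.
Source V1 fixes V_0 = 12 V.
KCL at each unknown node (sum of currents leaving = 0; resistances in Ω):
  Node 1: (V_1 - 12)/1 + (V_1 - 0)/82 + (V_1 - 0)/68 = 0
Collecting terms: 1.027 × V_1 = 12  =>  V_1 = 11.69 V
V_th = V_1 - V_2 = 11.69 - 0 = 11.69 V
Step 2 — R_th: zero the source — replace V1 by a short circuit (node 2 merges into node 0) — and find the resistance seen between A (node 1) and B (node 0).
Reduce the network between node 1 (A) and node 0 (B) by series/parallel combination:
  Rp1 = R1 ‖ R2 ‖ R3 (parallel, all between nodes 0 and 1) = 1/(1/1 + 1/82 + 1/68) = 0.9738 Ω
R_th = 0.9738 Ω

Final answer: V_th = 11.69 V, R_th = 0.9738 Ω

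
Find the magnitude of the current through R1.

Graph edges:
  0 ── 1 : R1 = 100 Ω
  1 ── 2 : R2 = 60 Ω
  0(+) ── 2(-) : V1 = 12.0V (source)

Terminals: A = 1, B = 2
Nodal analysis, taking node 2 as the 0 V reference.
Source V1 fixes V_0 = 12 V.
KCL at each unknown node (sum of currents leaving = 0; resistances in Ω):
  Node 1: (V_1 - 12)/100 + (V_1 - 0)/60 = 0
Collecting terms: 0.02667 × V_1 = 0.12  =>  V_1 = 4.5 V
I_R1 = (V_0 - V_1)/R1 = (12 - 4.5)/100 = 0.075 A
|I_R1| = 0.075 A

Final answer: |I_R1| = 0.075 A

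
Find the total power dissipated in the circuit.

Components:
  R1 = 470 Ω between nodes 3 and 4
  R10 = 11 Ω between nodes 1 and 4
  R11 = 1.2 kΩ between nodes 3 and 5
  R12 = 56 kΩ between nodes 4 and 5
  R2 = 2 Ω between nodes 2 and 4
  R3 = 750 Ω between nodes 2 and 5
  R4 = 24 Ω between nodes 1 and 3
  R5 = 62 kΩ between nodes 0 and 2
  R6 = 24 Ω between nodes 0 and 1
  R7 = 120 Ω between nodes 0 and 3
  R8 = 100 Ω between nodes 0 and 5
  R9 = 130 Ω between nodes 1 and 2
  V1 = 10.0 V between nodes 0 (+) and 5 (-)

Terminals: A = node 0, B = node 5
Nodal analysis, taking node 5 as the 0 V reference.
Source V1 fixes V_0 = 10 V.
KCL at each unknown node (sum of currents leaving = 0; resistances in Ω):
  Node 1: (V_1 - V_3)/24 + (V_1 - 10)/24 + (V_1 - V_2)/130 + (V_1 - V_4)/11 = 0
  Node 2: (V_2 - V_4)/2 + (V_2 - 0)/750 + (V_2 - 10)/62000 + (V_2 - V_1)/130 = 0
  Node 3: (V_3 - V_4)/470 + (V_3 - V_1)/24 + (V_3 - 10)/120 + (V_3 - 0)/1200 = 0
  Node 4: (V_4 - V_3)/470 + (V_4 - V_2)/2 + (V_4 - V_1)/11 + (V_4 - 0)/56000 = 0
Collecting terms (coefficients in siemens):
  0.1819·V_1 - 0.007692·V_2 - 0.04167·V_3 - 0.09091·V_4 = 0.4167
  0.509·V_2 - 0.007692·V_1 - 0.5·V_4 = 0.0001613
  0.05296·V_3 - 0.04167·V_1 - 0.002128·V_4 = 0.08333
  0.5931·V_4 - 0.09091·V_1 - 0.5·V_2 - 0.002128·V_3 = 0
Solving these 4 simultaneous equations (Gaussian elimination) gives:
  V_1 = 9.602 V, V_2 = 9.452 V, V_3 = 9.508 V, V_4 = 9.475 V
Power in each resistor, P = (ΔV)²/R:
  P_R1 = (9.508 - 9.475)²/470 = 0.000002373 W
  P_R2 = (9.452 - 9.475)²/2 = 0.0002618 W
  P_R3 = (9.452 - 0)²/750 = 0.1191 W
  P_R4 = (9.602 - 9.508)²/24 = 0.0003645 W
  P_R5 = (10 - 9.452)²/62000 = 0.000004843 W
  P_R6 = (10 - 9.602)²/24 = 0.006605 W
  P_R7 = (10 - 9.508)²/120 = 0.002015 W
  P_R8 = (10 - 0)²/100 = 1 W
  P_R9 = (9.602 - 9.452)²/130 = 0.0001727 W
  P_R10 = (9.602 - 9.475)²/11 = 0.001465 W
  P_R11 = (9.508 - 0)²/1200 = 0.07534 W
  P_R12 = (9.475 - 0)²/56000 = 0.001603 W
P_total = P_R1 + P_R2 + P_R3 + P_R4 + P_R5 + P_R6 + P_R7 + P_R8 + P_R9 + P_R10 + P_R11 + P_R12 = 1.207 W

Final answer: 1.207 W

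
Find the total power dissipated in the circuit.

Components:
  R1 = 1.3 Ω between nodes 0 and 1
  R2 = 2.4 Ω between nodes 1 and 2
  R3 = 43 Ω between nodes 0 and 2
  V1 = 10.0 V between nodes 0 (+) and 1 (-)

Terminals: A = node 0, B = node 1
Nodal analysis, taking node 1 as the 0 V reference.
Source V1 fixes V_0 = 10 V.
KCL at each unknown node (sum of currents leaving = 0; resistances in Ω):
  Node 2: (V_2 - 0)/2.4 + (V_2 - 10)/43 = 0
Collecting terms: 0.4399 × V_2 = 0.2326  =>  V_2 = 0.5286 V
Power in each resistor, P = (ΔV)²/R:
  P_R1 = (10 - 0)²/1.3 = 76.92 W
  P_R2 = (0 - 0.5286)²/2.4 = 0.1164 W
  P_R3 = (10 - 0.5286)²/43 = 2.086 W
P_total = P_R1 + P_R2 + P_R3 = 79.13 W

Final answer: 79.13 W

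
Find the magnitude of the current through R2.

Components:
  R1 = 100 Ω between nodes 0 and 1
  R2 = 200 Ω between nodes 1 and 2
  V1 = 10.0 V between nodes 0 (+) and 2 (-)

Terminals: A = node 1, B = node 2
Nodal analysis, taking node 2 as the 0 V reference.
Source V1 fixes V_0 = 10 V.
KCL at each unknown node (sum of currents leaving = 0; resistances in Ω):
  Node 1: (V_1 - 10)/100 + (V_1 - 0)/200 = 0
Collecting terms: 0.015 × V_1 = 0.1  =>  V_1 = 6.667 V
I_R2 = (V_1 - V_2)/R2 = (6.667 - 0)/200 = 0.03333 A
|I_R2| = 0.03333 A

Final answer: |I_R2| = 0.03333 A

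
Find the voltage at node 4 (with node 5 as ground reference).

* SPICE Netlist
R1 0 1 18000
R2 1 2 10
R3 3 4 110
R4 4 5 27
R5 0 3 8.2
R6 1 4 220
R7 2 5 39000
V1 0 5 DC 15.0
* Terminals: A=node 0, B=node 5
Nodal analysis, taking node 5 as the 0 V reference.
Source V1 fixes V_0 = 15 V.
KCL at each unknown node (sum of currents leaving = 0; resistances in Ω):
  Node 1: (V_1 - 15)/18000 + (V_1 - V_2)/10 + (V_1 - V_4)/220 = 0
  Node 2: (V_2 - V_1)/10 + (V_2 - 0)/39000 = 0
  Node 3: (V_3 - V_4)/110 + (V_3 - 15)/8.2 = 0
  Node 4: (V_4 - V_3)/110 + (V_4 - 0)/27 + (V_4 - V_1)/220 = 0
Collecting terms (coefficients in siemens):
  0.1046·V_1 - 0.1·V_2 - 0.004545·V_4 = 0.0008333
  0.1·V_2 - 0.1·V_1 = 0
  0.131·V_3 - 0.009091·V_4 = 1.829
  0.05067·V_4 - 0.004545·V_1 - 0.009091·V_3 = 0
Solving these 4 simultaneous equations (Gaussian elimination) gives:
  V_1 = 2.933 V, V_2 = 2.933 V, V_3 = 14.15 V, V_4 = 2.802 V
The requested potential is V_4 = 2.802 V.

Final answer: V_4 = 2.802 V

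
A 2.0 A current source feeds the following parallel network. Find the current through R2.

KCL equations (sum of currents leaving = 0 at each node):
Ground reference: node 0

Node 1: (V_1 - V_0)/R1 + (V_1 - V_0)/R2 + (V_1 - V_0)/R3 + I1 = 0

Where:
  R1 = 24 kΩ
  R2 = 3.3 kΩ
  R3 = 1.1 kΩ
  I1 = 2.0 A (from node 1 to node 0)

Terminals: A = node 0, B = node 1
All resistors sit directly between nodes 0 and 1, so they are in parallel and share one voltage V; the full source current 2 A splits among them.
1/R_par = 1/24000 + 1/3300 + 1/1100 = 0.001254 S  =>  R_par = 797.6 Ω
V = I × R_par = 2 × 797.6 = 1595 V
I_R2 = V/R2 = 1595/3300 = 0.4834 A

Final answer: 0.4834 A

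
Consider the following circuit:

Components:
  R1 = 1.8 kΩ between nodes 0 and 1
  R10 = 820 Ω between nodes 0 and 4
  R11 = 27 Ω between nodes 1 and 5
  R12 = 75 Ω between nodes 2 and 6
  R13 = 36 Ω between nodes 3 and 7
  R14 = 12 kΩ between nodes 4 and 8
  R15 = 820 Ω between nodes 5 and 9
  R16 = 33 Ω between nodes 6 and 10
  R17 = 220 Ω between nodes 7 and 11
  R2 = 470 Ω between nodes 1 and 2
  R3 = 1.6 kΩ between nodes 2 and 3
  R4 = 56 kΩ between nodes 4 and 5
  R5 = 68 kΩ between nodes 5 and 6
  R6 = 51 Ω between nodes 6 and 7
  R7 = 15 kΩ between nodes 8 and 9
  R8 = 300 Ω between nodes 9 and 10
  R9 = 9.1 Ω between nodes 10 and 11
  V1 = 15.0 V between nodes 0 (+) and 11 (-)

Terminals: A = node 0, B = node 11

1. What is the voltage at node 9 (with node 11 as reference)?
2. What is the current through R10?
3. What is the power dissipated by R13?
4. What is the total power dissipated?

Nodal analysis, taking node 11 as the 0 V reference.
Source V1 fixes V_0 = 15 V.
KCL at each unknown node (sum of currents leaving = 0; resistances in Ω):
  Node 1: (V_1 - 15)/1800 + (V_1 - V_2)/470 + (V_1 - V_5)/27 = 0
  Node 2: (V_2 - V_1)/470 + (V_2 - V_3)/1600 + (V_2 - V_6)/75 = 0
  Node 3: (V_3 - V_2)/1600 + (V_3 - V_7)/36 = 0
  Node 4: (V_4 - V_5)/56000 + (V_4 - 15)/820 + (V_4 - V_8)/12000 = 0
  Node 5: (V_5 - V_4)/56000 + (V_5 - V_6)/68000 + (V_5 - V_1)/27 + (V_5 - V_9)/820 = 0
  Node 6: (V_6 - V_5)/68000 + (V_6 - V_7)/51 + (V_6 - V_2)/75 + (V_6 - V_10)/33 = 0
  Node 7: (V_7 - V_6)/51 + (V_7 - V_3)/36 + (V_7 - 0)/220 = 0
  Node 8: (V_8 - V_9)/15000 + (V_8 - V_4)/12000 = 0
  Node 9: (V_9 - V_8)/15000 + (V_9 - V_10)/300 + (V_9 - V_5)/820 = 0
  Node 10: (V_10 - V_9)/300 + (V_10 - 0)/9.1 + (V_10 - V_6)/33 = 0
Collecting terms (coefficients in siemens):
  0.03972·V_1 - 0.002128·V_2 - 0.03704·V_5 = 0.008333
  0.01609·V_2 - 0.002128·V_1 - 0.000625·V_3 - 0.01333·V_6 = 0
  0.0284·V_3 - 0.000625·V_2 - 0.02778·V_7 = 0
  0.001321·V_4 - 0.00001786·V_5 - 0.00008333·V_8 = 0.01829
  0.03829·V_5 - 0.03704·V_1 - 0.00001786·V_4 - 0.00001471·V_6 - 0.00122·V_9 = 0
  0.06326·V_6 - 0.01333·V_2 - 0.00001471·V_5 - 0.01961·V_7 - 0.0303·V_10 = 0
  0.05193·V_7 - 0.02778·V_3 - 0.01961·V_6 = 0
  0.00015·V_8 - 0.00008333·V_4 - 0.00006667·V_9 = 0
  0.00462·V_9 - 0.00122·V_5 - 0.00006667·V_8 - 0.003333·V_10 = 0
  0.1435·V_10 - 0.0303·V_6 - 0.003333·V_9 = 0
Solving these 10 simultaneous equations (Gaussian elimination) gives:
  V_1 = 2.762 V, V_2 = 0.5331 V, V_3 = 0.1749 V, V_4 = 14.42 V
  V_5 = 2.707 V, V_6 = 0.1941 V, V_7 = 0.1669 V, V_8 = 8.401 V
  V_9 = 0.8802 V, V_10 = 0.06143 V
Part 1:
  Read off the nodal solution: V_9 = 0.8802 V
Part 2:
  I_R10 = (V_0 - V_4)/R10 = (15 - 14.42)/820 = 0.0007105 A
  Magnitude: I_R10 = 0.0007105 A
Part 3:
  I_R13 = (V_3 - V_7)/R13 = (0.1749 - 0.1669)/36 = 0.0002238 A
  P_R13 = I_R13² × R13 = (0.0002238)² × 36 = 0.000001804 W
Part 4:
  Power in each resistor, P = (ΔV)²/R:
    P_R1 = (15 - 2.762)²/1800 = 0.0832 W
    P_R2 = (2.762 - 0.5331)²/470 = 0.01057 W
    P_R3 = (0.5331 - 0.1749)²/1600 = 0.00008017 W
    P_R4 = (14.42 - 2.707)²/56000 = 0.002449 W
    P_R5 = (2.707 - 0.1941)²/68000 = 0.00009285 W
    P_R6 = (0.1941 - 0.1669)²/51 = 0.00001458 W
    P_R7 = (8.401 - 0.8802)²/15000 = 0.003771 W
    P_R8 = (0.8802 - 0.06143)²/300 = 0.002234 W
    P_R9 = (0.06143 - 0)²/9.1 = 0.0004147 W
    P_R10 = (15 - 14.42)²/820 = 0.0004139 W
    P_R11 = (2.762 - 2.707)²/27 = 0.0001141 W
    P_R12 = (0.5331 - 0.1941)²/75 = 0.001532 W
    P_R13 = (0.1749 - 0.1669)²/36 = 0.000001804 W
    P_R14 = (14.42 - 8.401)²/12000 = 0.003017 W
    P_R15 = (2.707 - 0.8802)²/820 = 0.004069 W
    P_R16 = (0.1941 - 0.06143)²/33 = 0.0005337 W
    P_R17 = (0.1669 - 0)²/220 = 0.0001266 W
  P_total = P_R1 + P_R2 + P_R3 + P_R4 + P_R5 + P_R6 + P_R7 + P_R8 + P_R9 + P_R10 + P_R11 + P_R12 + P_R13 + P_R14 + P_R15 + P_R16 + P_R17 = 0.1126 W

Final answers:
1. V_9 = 0.8802 V
2. I_R10 = 0.0007105 A
3. P_R13 = 1.804e-06 W
4. P_total = 0.1126 W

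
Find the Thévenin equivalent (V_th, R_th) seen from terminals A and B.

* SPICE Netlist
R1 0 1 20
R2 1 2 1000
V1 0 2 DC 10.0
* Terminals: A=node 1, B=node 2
Step 1 — V_th is the open-circuit voltage V_A - V_B (nothing connected across the terminals).
Nodal analysis, taking node 2 as the 0 V reference.
Source V1 fixes V_0 = 10 V.
KCL at each unknown node (sum of currents leaving = 0; resistances in Ω):
  Node 1: (V_1 - 10)/20 + (V_1 - 0)/1000 = 0
Collecting terms: 0.051 × V_1 = 0.5  =>  V_1 = 9.804 V
V_th = V_1 - V_2 = 9.804 - 0 = 9.804 V
Step 2 — R_th: zero the source — replace V1 by a short circuit (node 2 merges into node 0) — and find the resistance seen between A (node 1) and B (node 0).
Reduce the network between node 1 (A) and node 0 (B) by series/parallel combination:
  Rp1 = R1 ‖ R2 (parallel, both between nodes 0 and 1) = 1/(1/20 + 1/1000) = 19.61 Ω
R_th = 19.61 Ω

Final answer: V_th = 9.804 V, R_th = 19.61 Ω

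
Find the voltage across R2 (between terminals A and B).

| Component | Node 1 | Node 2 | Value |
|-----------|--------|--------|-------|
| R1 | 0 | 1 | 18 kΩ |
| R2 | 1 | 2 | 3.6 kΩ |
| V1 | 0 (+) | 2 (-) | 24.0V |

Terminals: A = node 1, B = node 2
R1 and R2 are in series across V1 (node 0 → node 1 → node 2), and the output A–B is taken across R2, so this is a voltage divider.
Series current: I = V1/(R1 + R2) = 24/(18000 + 3600) = 24/21600 = 0.001111 A
V_R2 = I × R2 = V1 × R2/(R1 + R2) = 24 × 3600/21600 = 4 V

Final answer: 4 V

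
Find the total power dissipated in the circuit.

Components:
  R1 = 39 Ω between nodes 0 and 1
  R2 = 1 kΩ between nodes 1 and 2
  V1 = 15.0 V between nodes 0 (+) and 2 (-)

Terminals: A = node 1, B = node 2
Nodal analysis, taking node 2 as the 0 V reference.
Source V1 fixes V_0 = 15 V.
KCL at each unknown node (sum of currents leaving = 0; resistances in Ω):
  Node 1: (V_1 - 15)/39 + (V_1 - 0)/1000 = 0
Collecting terms: 0.02664 × V_1 = 0.3846  =>  V_1 = 14.44 V
Power in each resistor, P = (ΔV)²/R:
  P_R1 = (15 - 14.44)²/39 = 0.008129 W
  P_R2 = (14.44 - 0)²/1000 = 0.2084 W
P_total = P_R1 + P_R2 = 0.2166 W

Final answer: 0.2166 W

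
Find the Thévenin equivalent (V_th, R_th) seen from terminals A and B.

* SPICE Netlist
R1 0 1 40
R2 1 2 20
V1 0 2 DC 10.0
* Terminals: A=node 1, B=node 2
Step 1 — V_th is the open-circuit voltage V_A - V_B (nothing connected across the terminals).
Nodal analysis, taking node 2 as the 0 V reference.
Source V1 fixes V_0 = 10 V.
KCL at each unknown node (sum of currents leaving = 0; resistances in Ω):
  Node 1: (V_1 - 10)/40 + (V_1 - 0)/20 = 0
Collecting terms: 0.075 × V_1 = 0.25  =>  V_1 = 3.333 V
V_th = V_1 - V_2 = 3.333 - 0 = 3.333 V
Step 2 — R_th: zero the source — replace V1 by a short circuit (node 2 merges into node 0) — and find the resistance seen between A (node 1) and B (node 0).
Reduce the network between node 1 (A) and node 0 (B) by series/parallel combination:
  Rp1 = R1 ‖ R2 (parallel, both between nodes 0 and 1) = 1/(1/40 + 1/20) = 13.33 Ω
R_th = 13.33 Ω

Final answer: V_th = 3.333 V, R_th = 13.33 Ω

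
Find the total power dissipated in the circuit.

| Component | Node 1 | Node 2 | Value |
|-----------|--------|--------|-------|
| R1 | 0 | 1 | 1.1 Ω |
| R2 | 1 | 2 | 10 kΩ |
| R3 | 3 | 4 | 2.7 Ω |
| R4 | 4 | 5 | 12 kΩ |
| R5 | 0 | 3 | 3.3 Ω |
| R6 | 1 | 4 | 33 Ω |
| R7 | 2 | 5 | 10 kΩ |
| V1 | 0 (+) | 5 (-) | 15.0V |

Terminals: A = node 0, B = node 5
Nodal analysis, taking node 5 as the 0 V reference.
Source V1 fixes V_0 = 15 V.
KCL at each unknown node (sum of currents leaving = 0; resistances in Ω):
  Node 1: (V_1 - 15)/1.1 + (V_1 - V_2)/10000 + (V_1 - V_4)/33 = 0
  Node 2: (V_2 - V_1)/10000 + (V_2 - 0)/10000 = 0
  Node 3: (V_3 - V_4)/2.7 + (V_3 - 15)/3.3 = 0
  Node 4: (V_4 - V_3)/2.7 + (V_4 - 0)/12000 + (V_4 - V_1)/33 = 0
Collecting terms (coefficients in siemens):
  0.9395·V_1 - 0.0001·V_2 - 0.0303·V_4 = 13.64
  0.0002·V_2 - 0.0001·V_1 = 0
  0.6734·V_3 - 0.3704·V_4 = 4.545
  0.4008·V_4 - 0.0303·V_1 - 0.3704·V_3 = 0
Solving these 4 simultaneous equations (Gaussian elimination) gives:
  V_1 = 15 V, V_2 = 7.499 V, V_3 = 15 V, V_4 = 14.99 V
Power in each resistor, P = (ΔV)²/R:
  P_R1 = (15 - 15)²/1.1 = 0.0000009236 W
  P_R2 = (15 - 7.499)²/10000 = 0.005624 W
  P_R3 = (15 - 14.99)²/2.7 = 0.000003167 W
  P_R4 = (14.99 - 0)²/12000 = 0.01873 W
  P_R5 = (15 - 15)²/3.3 = 0.000003871 W
  P_R6 = (15 - 14.99)²/33 = 0.0000009135 W
  P_R7 = (7.499 - 0)²/10000 = 0.005624 W
P_total = P_R1 + P_R2 + P_R3 + P_R4 + P_R5 + P_R6 + P_R7 = 0.02999 W

Final answer: 0.02999 W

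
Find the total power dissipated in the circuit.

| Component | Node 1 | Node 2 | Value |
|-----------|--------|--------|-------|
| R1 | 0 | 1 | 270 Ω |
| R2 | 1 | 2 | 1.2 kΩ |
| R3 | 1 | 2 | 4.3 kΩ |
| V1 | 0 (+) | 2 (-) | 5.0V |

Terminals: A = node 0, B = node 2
Nodal analysis, taking node 2 as the 0 V reference.
Source V1 fixes V_0 = 5 V.
KCL at each unknown node (sum of currents leaving = 0; resistances in Ω):
  Node 1: (V_1 - 5)/270 + (V_1 - 0)/1200 + (V_1 - 0)/4300 = 0
Collecting terms: 0.00477 × V_1 = 0.01852  =>  V_1 = 3.883 V
Power in each resistor, P = (ΔV)²/R:
  P_R1 = (5 - 3.883)²/270 = 0.004624 W
  P_R2 = (3.883 - 0)²/1200 = 0.01256 W
  P_R3 = (3.883 - 0)²/4300 = 0.003506 W
P_total = P_R1 + P_R2 + P_R3 = 0.02069 W

Final answer: 0.02069 W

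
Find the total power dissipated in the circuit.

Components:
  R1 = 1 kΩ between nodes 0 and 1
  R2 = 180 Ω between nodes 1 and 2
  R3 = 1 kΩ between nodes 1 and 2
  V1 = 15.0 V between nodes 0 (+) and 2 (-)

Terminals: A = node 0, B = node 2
Nodal analysis, taking node 2 as the 0 V reference.
Source V1 fixes V_0 = 15 V.
KCL at each unknown node (sum of currents leaving = 0; resistances in Ω):
  Node 1: (V_1 - 15)/1000 + (V_1 - 0)/180 + (V_1 - 0)/1000 = 0
Collecting terms: 0.007556 × V_1 = 0.015  =>  V_1 = 1.985 V
Power in each resistor, P = (ΔV)²/R:
  P_R1 = (15 - 1.985)²/1000 = 0.1694 W
  P_R2 = (1.985 - 0)²/180 = 0.0219 W
  P_R3 = (1.985 - 0)²/1000 = 0.003941 W
P_total = P_R1 + P_R2 + P_R3 = 0.1952 W

Final answer: 0.1952 W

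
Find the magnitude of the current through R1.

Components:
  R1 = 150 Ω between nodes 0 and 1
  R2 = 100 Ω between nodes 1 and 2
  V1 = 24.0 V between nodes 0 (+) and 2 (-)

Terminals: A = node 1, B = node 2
Nodal analysis, taking node 2 as the 0 V reference.
Source V1 fixes V_0 = 24 V.
KCL at each unknown node (sum of currents leaving = 0; resistances in Ω):
  Node 1: (V_1 - 24)/150 + (V_1 - 0)/100 = 0
Collecting terms: 0.01667 × V_1 = 0.16  =>  V_1 = 9.6 V
I_R1 = (V_0 - V_1)/R1 = (24 - 9.6)/150 = 0.096 A
|I_R1| = 0.096 A

Final answer: |I_R1| = 0.096 A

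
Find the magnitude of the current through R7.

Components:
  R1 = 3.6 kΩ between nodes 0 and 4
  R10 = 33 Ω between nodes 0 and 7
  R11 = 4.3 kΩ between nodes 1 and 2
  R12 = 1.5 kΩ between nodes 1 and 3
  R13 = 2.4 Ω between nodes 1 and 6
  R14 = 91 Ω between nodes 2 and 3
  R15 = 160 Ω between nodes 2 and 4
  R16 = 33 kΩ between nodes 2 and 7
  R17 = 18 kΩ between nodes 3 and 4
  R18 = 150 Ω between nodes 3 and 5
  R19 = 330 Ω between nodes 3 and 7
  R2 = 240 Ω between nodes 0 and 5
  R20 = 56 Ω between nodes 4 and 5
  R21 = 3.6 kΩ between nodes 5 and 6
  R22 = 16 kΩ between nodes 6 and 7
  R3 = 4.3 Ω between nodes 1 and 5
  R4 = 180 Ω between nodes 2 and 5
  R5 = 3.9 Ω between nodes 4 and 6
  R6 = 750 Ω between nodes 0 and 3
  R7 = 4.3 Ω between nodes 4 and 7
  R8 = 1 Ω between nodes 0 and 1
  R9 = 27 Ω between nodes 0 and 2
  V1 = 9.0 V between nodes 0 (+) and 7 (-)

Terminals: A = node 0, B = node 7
Nodal analysis, taking node 7 as the 0 V reference.
Source V1 fixes V_0 = 9 V.
KCL at each unknown node (sum of currents leaving = 0; resistances in Ω):
  Node 1: (V_1 - V_5)/4.3 + (V_1 - 9)/1 + (V_1 - V_2)/4300 + (V_1 - V_3)/1500 + (V_1 - V_6)/2.4 = 0
  Node 2: (V_2 - V_5)/180 + (V_2 - 9)/27 + (V_2 - V_1)/4300 + (V_2 - V_3)/91 + (V_2 - V_4)/160 + (V_2 - 0)/33000 = 0
  Node 3: (V_3 - 9)/750 + (V_3 - V_1)/1500 + (V_3 - V_2)/91 + (V_3 - V_4)/18000 + (V_3 - V_5)/150 + (V_3 - 0)/330 = 0
  Node 4: (V_4 - 9)/3600 + (V_4 - V_6)/3.9 + (V_4 - 0)/4.3 + (V_4 - V_2)/160 + (V_4 - V_3)/18000 + (V_4 - V_5)/56 = 0
  Node 5: (V_5 - 9)/240 + (V_5 - V_1)/4.3 + (V_5 - V_2)/180 + (V_5 - V_3)/150 + (V_5 - V_4)/56 + (V_5 - V_6)/3600 = 0
  Node 6: (V_6 - V_4)/3.9 + (V_6 - V_1)/2.4 + (V_6 - V_5)/3600 + (V_6 - 0)/16000 = 0
Collecting terms (coefficients in siemens):
  1.65·V_1 - 0.0002326·V_2 - 0.0006667·V_3 - 0.2326·V_5 - 0.4167·V_6 = 9
  0.06009·V_2 - 0.0002326·V_1 - 0.01099·V_3 - 0.00625·V_4 - 0.005556·V_5 = 0.3333
  0.02274·V_3 - 0.0006667·V_1 - 0.01099·V_2 - 0.00005556·V_4 - 0.006667·V_5 = 0.012
  0.5134·V_4 - 0.00625·V_2 - 0.00005556·V_3 - 0.01786·V_5 - 0.2564·V_6 = 0.0025
  0.2671·V_5 - 0.2326·V_1 - 0.005556·V_2 - 0.006667·V_3 - 0.01786·V_4 - 0.0002778·V_6 = 0.0375
  0.6734·V_6 - 0.4167·V_1 - 0.2564·V_4 - 0.0002778·V_5 = 0
Solving these 6 simultaneous equations (Gaussian elimination) gives:
  V_1 = 8.191 V, V_2 = 7.944 V, V_3 = 6.918 V, V_4 = 3.591 V
  V_5 = 7.858 V, V_6 = 6.439 V
I_R7 = (V_4 - V_7)/R7 = (3.591 - 0)/4.3 = 0.8352 A
|I_R7| = 0.8352 A

Final answer: |I_R7| = 0.8352 A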